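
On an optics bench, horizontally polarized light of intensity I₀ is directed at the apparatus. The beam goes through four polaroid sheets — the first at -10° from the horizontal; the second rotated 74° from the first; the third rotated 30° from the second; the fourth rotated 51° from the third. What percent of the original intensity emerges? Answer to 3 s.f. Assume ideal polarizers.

I₁ = I₀ cos²(-10° − 0°) = I₀ cos²(10°) = 0.9698 I₀.
I₂ = I₁ cos²(74°) = 0.9698 · 0.07598 I₀ = 0.07368 I₀.
I₃ = I₂ cos²(30°) = 0.07368 · 0.75 I₀ = 0.05526 I₀.
I₄ = I₃ cos²(51°) = 0.05526 · 0.396 I₀ = 0.02189 I₀.
That is 2.189% of the incident intensity.

≈ 2.19%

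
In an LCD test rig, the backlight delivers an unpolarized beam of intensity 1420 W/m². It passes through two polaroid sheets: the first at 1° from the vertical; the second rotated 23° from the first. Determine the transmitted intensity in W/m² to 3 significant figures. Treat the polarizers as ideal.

Unpolarized light through the first polarizer → I₁ = 1420 W/m²/2 = 710 W/m², polarized at 1°.
I₂ = I₁ · cos²(23°) = 710 · 0.8473 = 601.6 W/m².

I ≈ 602 W/m²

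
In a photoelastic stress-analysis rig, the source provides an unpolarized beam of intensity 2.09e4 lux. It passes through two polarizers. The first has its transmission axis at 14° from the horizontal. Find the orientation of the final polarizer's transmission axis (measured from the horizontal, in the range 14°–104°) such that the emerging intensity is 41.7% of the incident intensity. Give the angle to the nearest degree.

θ ≈ 38°

Unpolarized light through the first polarizer → I₁ = ½ I₀, now polarized at 14°.
Need I₂/I₀ = 0.417, so cos²(θ − 14°) = 0.417 / 0.5 = 0.834.
θ − 14° = arccos(√0.834) = 24.0°, giving θ ≈ 14 + 24.0 = 38.0°.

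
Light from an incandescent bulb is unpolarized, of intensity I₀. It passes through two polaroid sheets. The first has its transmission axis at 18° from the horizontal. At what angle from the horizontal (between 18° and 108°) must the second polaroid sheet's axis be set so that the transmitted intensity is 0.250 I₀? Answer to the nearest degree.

Unpolarized light through the first polarizer → I₁ = ½ I₀, now polarized at 18°.
Need I₂/I₀ = 0.25, so cos²(θ − 18°) = 0.25 / 0.5 = 0.5.
θ − 18° = arccos(√0.5) = 45.0°, giving θ ≈ 18 + 45.0 = 63.0°.

θ ≈ 63°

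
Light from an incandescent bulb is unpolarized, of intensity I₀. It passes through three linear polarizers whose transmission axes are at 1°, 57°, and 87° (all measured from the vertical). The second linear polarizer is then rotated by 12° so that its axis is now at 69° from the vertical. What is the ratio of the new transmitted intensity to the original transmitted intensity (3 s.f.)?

I_new/I_old ≈ 0.541

Before rotation:
Unpolarized light through the first polarizer → I₁ = ½ I₀, now polarized at 1°.
I₂ = I₁ cos²(57° − 1°) = 0.5 I₀ · cos²(56°) = 0.1563 I₀.
I₃ = I₂ cos²(87° − 57°) = 0.1563 I₀ · cos²(30°) = 0.1173 I₀.
After rotation:
Unpolarized light through the first polarizer → I₁ = ½ I₀, now polarized at 1°.
I₂ = I₁ cos²(69° − 1°) = 0.5 I₀ · cos²(68°) = 0.07017 I₀.
I₃ = I₂ cos²(87° − 69°) = 0.07017 I₀ · cos²(18°) = 0.06346 I₀.
Ratio = 0.06346 / 0.1173 = 0.5412.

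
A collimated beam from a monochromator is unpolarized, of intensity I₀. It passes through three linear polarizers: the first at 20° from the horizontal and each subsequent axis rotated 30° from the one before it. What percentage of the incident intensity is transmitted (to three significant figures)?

Unpolarized light through the first polarizer → I₁ = ½ I₀, now polarized at 20°.
I₂ = I₁ cos²(30°) = 0.5 · 0.75 I₀ = 0.375 I₀.
I₃ = I₂ cos²(30°) = 0.375 · 0.75 I₀ = 0.2813 I₀.
That is 28.13% of the incident intensity.

≈ 28.1%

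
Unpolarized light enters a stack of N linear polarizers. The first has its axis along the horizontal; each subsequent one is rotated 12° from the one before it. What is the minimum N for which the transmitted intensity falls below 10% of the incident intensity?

N = 38

First polarizer halves the unpolarized light: factor 1/2.
Each further stage multiplies by cos²(12°) = 0.9568.
After N polarizers: T = 0.5·0.9568^(N−1). Require T < 0.10 ⇒ N−1 > ln(0.10/0.5)/ln(0.9568) = 36.42, so N−1 ≥ 37 and N = 38.
Check: N=38 gives T = 0.09748 < 0.10; N=37 gives T = 0.1019.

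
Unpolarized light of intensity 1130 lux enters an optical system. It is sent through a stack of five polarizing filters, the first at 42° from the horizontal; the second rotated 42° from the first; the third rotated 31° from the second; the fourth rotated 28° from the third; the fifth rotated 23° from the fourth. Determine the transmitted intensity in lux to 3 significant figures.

I ≈ 151 lux

Unpolarized light through the first polarizer → I₁ = 1130 lux/2 = 565 lux, polarized at 42°.
I₂ = I₁ · cos²(42°) = 565 · 0.5523 = 312 lux.
I₃ = I₂ · cos²(31°) = 312 · 0.7347 = 229.3 lux.
I₄ = I₃ · cos²(28°) = 229.3 · 0.7796 = 178.7 lux.
I₅ = I₄ · cos²(23°) = 178.7 · 0.8473 = 151.4 lux.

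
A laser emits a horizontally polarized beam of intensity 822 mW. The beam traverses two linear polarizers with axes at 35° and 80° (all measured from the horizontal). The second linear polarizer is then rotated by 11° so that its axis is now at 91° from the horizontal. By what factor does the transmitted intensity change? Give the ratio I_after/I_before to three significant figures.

I_new/I_old ≈ 0.625

Before rotation:
I₁ = I₀ cos²(35° − 0°) = I₀ cos²(35°) = 0.671 I₀.
I₂ = I₁ cos²(80° − 35°) = 0.671 I₀ · cos²(45°) = 0.3355 I₀.
After rotation:
I₁ = I₀ cos²(35° − 0°) = I₀ cos²(35°) = 0.671 I₀.
I₂ = I₁ cos²(91° − 35°) = 0.671 I₀ · cos²(56°) = 0.2098 I₀.
Ratio = 0.2098 / 0.3355 = 0.6254.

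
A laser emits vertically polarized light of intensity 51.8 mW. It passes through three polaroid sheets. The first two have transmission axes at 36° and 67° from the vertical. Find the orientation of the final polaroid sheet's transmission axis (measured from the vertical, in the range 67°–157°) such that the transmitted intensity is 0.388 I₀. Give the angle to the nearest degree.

By Malus's law, I₁ = I₀ cos²(36° − 0°) = I₀ cos²(36°) = 0.6545 I₀.
I₂ = I₁ cos²(67° − 36°) = 0.6545 I₀ · cos²(31°) = 0.4809 I₀.
Need I₃/I₀ = 0.388, so cos²(θ − 67°) = 0.388 / 0.4809 = 0.8068.
θ − 67° = arccos(√0.8068) = 26.1°, giving θ ≈ 67 + 26.1 = 93.1°.

θ ≈ 93°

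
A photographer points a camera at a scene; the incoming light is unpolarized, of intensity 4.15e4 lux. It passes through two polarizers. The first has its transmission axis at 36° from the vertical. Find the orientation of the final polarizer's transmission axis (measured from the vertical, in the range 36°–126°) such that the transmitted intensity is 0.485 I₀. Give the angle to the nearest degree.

Unpolarized light through the first polarizer → I₁ = ½ I₀, now polarized at 36°.
Need I₂/I₀ = 0.485, so cos²(θ − 36°) = 0.485 / 0.5 = 0.97.
θ − 36° = arccos(√0.97) = 10.0°, giving θ ≈ 36 + 10.0 = 46.0°.

θ ≈ 46°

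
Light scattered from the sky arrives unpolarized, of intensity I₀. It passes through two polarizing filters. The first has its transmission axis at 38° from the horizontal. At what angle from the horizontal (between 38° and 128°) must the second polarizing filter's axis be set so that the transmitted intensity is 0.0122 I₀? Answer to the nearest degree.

θ ≈ 119°

Unpolarized light through the first polarizer → I₁ = ½ I₀, now polarized at 38°.
Need I₂/I₀ = 0.0122, so cos²(θ − 38°) = 0.0122 / 0.5 = 0.0244.
θ − 38° = arccos(√0.0244) = 81.0°, giving θ ≈ 38 + 81.0 = 119.0°.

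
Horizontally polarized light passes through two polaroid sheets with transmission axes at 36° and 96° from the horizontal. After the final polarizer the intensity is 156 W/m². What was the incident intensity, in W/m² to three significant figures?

I₀ ≈ 953 W/m²

I₁ = I₀ cos²(36° − 0°) = I₀ cos²(36°) = 0.6545 I₀.
I₂ = I₁ cos²(96° − 36°) = 0.6545 I₀ · cos²(60°) = 0.1636 I₀.
So 156 W/m² = 0.1636 I₀, giving I₀ = 156/0.1636 = 953.4 W/m².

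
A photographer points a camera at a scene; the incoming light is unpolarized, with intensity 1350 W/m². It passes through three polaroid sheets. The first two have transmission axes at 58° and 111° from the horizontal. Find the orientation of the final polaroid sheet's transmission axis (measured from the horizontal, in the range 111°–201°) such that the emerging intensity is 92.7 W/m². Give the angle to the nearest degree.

θ ≈ 163°

Unpolarized light through the first polarizer → I₁ = ½ I₀, now polarized at 58°.
I₂ = I₁ cos²(111° − 58°) = 0.5 I₀ · cos²(53°) = 0.1811 I₀.
Target fraction: 92.7 / 1350 W/m² = 0.06867 of I₀.
Need I₃/I₀ = 0.06867, so cos²(θ − 111°) = 0.06867 / 0.1811 = 0.3792.
θ − 111° = arccos(√0.3792) = 52.0°, giving θ ≈ 111 + 52.0 = 163.0°.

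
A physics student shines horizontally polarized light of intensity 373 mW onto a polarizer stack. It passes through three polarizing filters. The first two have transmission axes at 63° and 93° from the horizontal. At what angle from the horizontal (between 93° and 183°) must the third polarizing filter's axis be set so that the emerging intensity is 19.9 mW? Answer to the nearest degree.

θ ≈ 147°

By Malus's law, I₁ = I₀ cos²(63° − 0°) = I₀ cos²(63°) = 0.2061 I₀.
I₂ = I₁ cos²(93° − 63°) = 0.2061 I₀ · cos²(30°) = 0.1546 I₀.
Target fraction: 19.9 / 373 mW = 0.05335 of I₀.
Need I₃/I₀ = 0.05335, so cos²(θ − 93°) = 0.05335 / 0.1546 = 0.3451.
θ − 93° = arccos(√0.3451) = 54.0°, giving θ ≈ 93 + 54.0 = 147.0°.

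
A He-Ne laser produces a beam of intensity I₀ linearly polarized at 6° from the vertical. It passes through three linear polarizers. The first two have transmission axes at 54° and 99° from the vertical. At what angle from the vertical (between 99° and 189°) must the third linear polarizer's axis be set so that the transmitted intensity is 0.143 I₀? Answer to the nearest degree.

θ ≈ 136°

By Malus's law, I₁ = I₀ cos²(54° − 6°) = I₀ cos²(48°) = 0.4477 I₀.
I₂ = I₁ cos²(99° − 54°) = 0.4477 I₀ · cos²(45°) = 0.2239 I₀.
Need I₃/I₀ = 0.143, so cos²(θ − 99°) = 0.143 / 0.2239 = 0.6388.
θ − 99° = arccos(√0.6388) = 36.9°, giving θ ≈ 99 + 36.9 = 135.9°.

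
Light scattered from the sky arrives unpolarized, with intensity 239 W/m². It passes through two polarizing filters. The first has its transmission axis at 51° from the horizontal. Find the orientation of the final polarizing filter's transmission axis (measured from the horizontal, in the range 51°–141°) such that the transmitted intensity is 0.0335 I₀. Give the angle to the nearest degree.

θ ≈ 126°

Unpolarized light through the first polarizer → I₁ = ½ I₀, now polarized at 51°.
Need I₂/I₀ = 0.0335, so cos²(θ − 51°) = 0.0335 / 0.5 = 0.067.
θ − 51° = arccos(√0.067) = 75.0°, giving θ ≈ 51 + 75.0 = 126.0°.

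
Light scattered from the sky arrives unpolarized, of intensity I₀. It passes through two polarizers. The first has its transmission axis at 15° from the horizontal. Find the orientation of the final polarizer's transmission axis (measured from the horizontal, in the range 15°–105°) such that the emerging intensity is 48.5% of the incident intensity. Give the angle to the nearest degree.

Unpolarized light through the first polarizer → I₁ = ½ I₀, now polarized at 15°.
Need I₂/I₀ = 0.485, so cos²(θ − 15°) = 0.485 / 0.5 = 0.97.
θ − 15° = arccos(√0.97) = 10.0°, giving θ ≈ 15 + 10.0 = 25.0°.

θ ≈ 25°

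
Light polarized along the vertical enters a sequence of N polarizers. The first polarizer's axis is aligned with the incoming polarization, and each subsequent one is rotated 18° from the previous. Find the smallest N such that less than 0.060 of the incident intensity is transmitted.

N = 30

First polarizer is aligned with the polarization: full transmission.
Each further stage multiplies by cos²(18°) = 0.9045.
After N polarizers: T = 0.9045^(N−1). Require T < 0.060 ⇒ N−1 > ln(0.060)/ln(0.9045) = 28.03, so N−1 ≥ 29 and N = 30.
Check: N=30 gives T = 0.05445 < 0.060; N=29 gives T = 0.06019.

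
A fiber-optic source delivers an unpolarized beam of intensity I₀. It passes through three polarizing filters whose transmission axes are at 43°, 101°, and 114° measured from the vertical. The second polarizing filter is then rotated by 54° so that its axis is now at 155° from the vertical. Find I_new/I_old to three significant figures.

I_new/I_old ≈ 0.300

Before rotation:
Unpolarized light through the first polarizer → I₁ = ½ I₀, now polarized at 43°.
I₂ = I₁ cos²(101° − 43°) = 0.5 I₀ · cos²(58°) = 0.1404 I₀.
I₃ = I₂ cos²(114° − 101°) = 0.1404 I₀ · cos²(13°) = 0.1333 I₀.
After rotation:
Unpolarized light through the first polarizer → I₁ = ½ I₀, now polarized at 43°.
Angle between axes 1 and 2: 68°. I₂ = 0.5 I₀ · cos²(68°) = 0.07017 I₀.
I₃ = I₂ cos²(114° − 155°) = 0.07017 I₀ · cos²(41°) = 0.03997 I₀.
Ratio = 0.03997 / 0.1333 = 0.2998.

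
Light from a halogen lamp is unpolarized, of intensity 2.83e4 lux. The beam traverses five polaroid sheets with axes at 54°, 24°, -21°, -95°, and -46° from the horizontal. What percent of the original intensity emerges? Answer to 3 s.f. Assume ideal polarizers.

Unpolarized light through the first polarizer → I₁ = 2.83e4 lux/2 = 1.415e+04 lux, polarized at 54°.
I₂ = I₁ · cos²(30°) = 1.415e+04 · 0.75 = 1.061e+04 lux.
I₃ = I₂ · cos²(45°) = 1.061e+04 · 0.5 = 5306 lux.
I₄ = I₃ · cos²(74°) = 5306 · 0.07598 = 403.1 lux.
I₅ = I₄ · cos²(49°) = 403.1 · 0.4304 = 173.5 lux.
That is 0.6131% of the incident intensity.

≈ 0.613%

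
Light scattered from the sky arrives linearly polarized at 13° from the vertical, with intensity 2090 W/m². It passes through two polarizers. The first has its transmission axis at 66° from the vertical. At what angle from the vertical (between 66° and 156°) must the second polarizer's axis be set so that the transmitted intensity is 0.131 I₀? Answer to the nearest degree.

θ ≈ 119°

By Malus's law, I₁ = I₀ cos²(66° − 13°) = I₀ cos²(53°) = 0.3622 I₀.
Need I₂/I₀ = 0.131, so cos²(θ − 66°) = 0.131 / 0.3622 = 0.3617.
θ − 66° = arccos(√0.3617) = 53.0°, giving θ ≈ 66 + 53.0 = 119.0°.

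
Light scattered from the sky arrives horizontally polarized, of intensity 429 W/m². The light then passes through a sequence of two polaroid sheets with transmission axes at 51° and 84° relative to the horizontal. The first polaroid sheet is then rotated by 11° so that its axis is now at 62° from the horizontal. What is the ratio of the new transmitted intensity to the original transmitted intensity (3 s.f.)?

Before rotation:
By Malus's law, I₁ = I₀ cos²(51° − 0°) = I₀ cos²(51°) = 0.396 I₀.
I₂ = I₁ cos²(84° − 51°) = 0.396 I₀ · cos²(33°) = 0.2786 I₀.
After rotation:
I₁ = I₀ cos²(62° − 0°) = I₀ cos²(62°) = 0.2204 I₀.
I₂ = I₁ cos²(84° − 62°) = 0.2204 I₀ · cos²(22°) = 0.1895 I₀.
Ratio = 0.1895 / 0.2786 = 0.6802.

I_new/I_old ≈ 0.680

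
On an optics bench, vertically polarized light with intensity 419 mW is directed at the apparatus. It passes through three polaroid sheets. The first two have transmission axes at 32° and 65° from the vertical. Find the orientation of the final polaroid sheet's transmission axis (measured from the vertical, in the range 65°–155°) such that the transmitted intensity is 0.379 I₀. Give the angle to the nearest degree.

I₁ = I₀ cos²(32° − 0°) = I₀ cos²(32°) = 0.7192 I₀.
I₂ = I₁ cos²(65° − 32°) = 0.7192 I₀ · cos²(33°) = 0.5059 I₀.
Need I₃/I₀ = 0.379, so cos²(θ − 65°) = 0.379 / 0.5059 = 0.7492.
θ − 65° = arccos(√0.7492) = 30.1°, giving θ ≈ 65 + 30.1 = 95.1°.

θ ≈ 95°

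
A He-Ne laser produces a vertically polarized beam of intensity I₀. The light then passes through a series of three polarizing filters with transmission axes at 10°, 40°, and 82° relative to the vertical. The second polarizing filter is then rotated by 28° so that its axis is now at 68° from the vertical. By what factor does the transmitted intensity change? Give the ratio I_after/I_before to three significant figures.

I_new/I_old ≈ 0.638

Before rotation:
I₁ = I₀ cos²(10° − 0°) = I₀ cos²(10°) = 0.9698 I₀.
I₂ = I₁ cos²(40° − 10°) = 0.9698 I₀ · cos²(30°) = 0.7274 I₀.
I₃ = I₂ cos²(82° − 40°) = 0.7274 I₀ · cos²(42°) = 0.4017 I₀.
After rotation:
I₁ = I₀ cos²(10° − 0°) = I₀ cos²(10°) = 0.9698 I₀.
I₂ = I₁ cos²(68° − 10°) = 0.9698 I₀ · cos²(58°) = 0.2723 I₀.
I₃ = I₂ cos²(82° − 68°) = 0.2723 I₀ · cos²(14°) = 0.2564 I₀.
Ratio = 0.2564 / 0.4017 = 0.6383.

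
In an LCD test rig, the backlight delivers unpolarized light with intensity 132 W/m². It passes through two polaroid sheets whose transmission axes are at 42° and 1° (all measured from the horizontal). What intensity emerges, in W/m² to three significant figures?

I ≈ 37.6 W/m²

Unpolarized light through the first polarizer → I₁ = 132 W/m²/2 = 66 W/m², polarized at 42°.
I₂ = I₁ · cos²(41°) = 66 · 0.5696 = 37.59 W/m².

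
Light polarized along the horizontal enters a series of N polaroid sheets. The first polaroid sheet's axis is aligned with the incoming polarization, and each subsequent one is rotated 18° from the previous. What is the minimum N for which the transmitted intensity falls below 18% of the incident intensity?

First polarizer is aligned with the polarization: full transmission.
Each further stage multiplies by cos²(18°) = 0.9045.
After N polarizers: T = 0.9045^(N−1). Require T < 0.18 ⇒ N−1 > ln(0.18)/ln(0.9045) = 17.09, so N−1 ≥ 18 and N = 19.
Check: N=19 gives T = 0.1642 < 0.18; N=18 gives T = 0.1816.

N = 19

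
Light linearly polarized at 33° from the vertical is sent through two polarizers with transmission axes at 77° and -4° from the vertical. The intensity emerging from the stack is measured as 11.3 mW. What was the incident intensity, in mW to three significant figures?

By Malus's law, I₁ = I₀ cos²(77° − 33°) = I₀ cos²(44°) = 0.5174 I₀.
I₂ = I₁ cos²(-4° − 77°) = 0.5174 I₀ · cos²(81°) = 0.01266 I₀.
So 11.3 mW = 0.01266 I₀, giving I₀ = 11.3/0.01266 = 892.4 mW.

I₀ ≈ 892 mW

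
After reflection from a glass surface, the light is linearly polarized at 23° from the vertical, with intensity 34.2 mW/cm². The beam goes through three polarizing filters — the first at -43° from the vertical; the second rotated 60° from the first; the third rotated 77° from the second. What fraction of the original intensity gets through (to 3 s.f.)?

I/I₀ ≈ 0.00209

I₁ = 34.2 mW/cm² · cos²(66°) = 5.658 mW/cm².
I₂ = I₁ · cos²(60°) = 5.658 · 0.25 = 1.414 mW/cm².
I₃ = I₂ · cos²(77°) = 1.414 · 0.0506 = 0.07158 mW/cm².
Transmitted fraction = 0.002093.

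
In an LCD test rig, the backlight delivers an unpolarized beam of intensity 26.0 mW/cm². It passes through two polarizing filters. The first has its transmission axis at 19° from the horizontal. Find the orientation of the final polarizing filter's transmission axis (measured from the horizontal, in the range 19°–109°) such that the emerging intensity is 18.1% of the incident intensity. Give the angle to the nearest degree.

Unpolarized light through the first polarizer → I₁ = ½ I₀, now polarized at 19°.
Need I₂/I₀ = 0.181, so cos²(θ − 19°) = 0.181 / 0.5 = 0.362.
θ − 19° = arccos(√0.362) = 53.0°, giving θ ≈ 19 + 53.0 = 72.0°.

θ ≈ 72°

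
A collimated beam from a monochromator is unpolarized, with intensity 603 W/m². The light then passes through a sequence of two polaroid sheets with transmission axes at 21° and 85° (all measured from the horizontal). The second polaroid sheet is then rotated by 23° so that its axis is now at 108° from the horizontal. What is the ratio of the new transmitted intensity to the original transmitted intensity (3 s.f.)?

I_new/I_old ≈ 0.0143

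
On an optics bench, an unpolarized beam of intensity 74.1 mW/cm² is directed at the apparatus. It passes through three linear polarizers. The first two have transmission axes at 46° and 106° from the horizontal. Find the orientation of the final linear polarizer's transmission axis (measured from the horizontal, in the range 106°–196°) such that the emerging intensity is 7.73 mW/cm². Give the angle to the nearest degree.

θ ≈ 130°

Unpolarized light through the first polarizer → I₁ = ½ I₀, now polarized at 46°.
I₂ = I₁ cos²(106° − 46°) = 0.5 I₀ · cos²(60°) = 0.125 I₀.
Target fraction: 7.73 / 74.1 mW/cm² = 0.1043 of I₀.
Need I₃/I₀ = 0.1043, so cos²(θ − 106°) = 0.1043 / 0.125 = 0.8345.
θ − 106° = arccos(√0.8345) = 24.0°, giving θ ≈ 106 + 24.0 = 130.0°.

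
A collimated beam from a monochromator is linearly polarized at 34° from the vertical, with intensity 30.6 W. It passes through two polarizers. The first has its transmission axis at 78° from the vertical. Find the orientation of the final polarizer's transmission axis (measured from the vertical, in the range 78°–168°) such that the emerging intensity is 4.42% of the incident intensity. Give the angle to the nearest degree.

I₁ = I₀ cos²(78° − 34°) = I₀ cos²(44°) = 0.5174 I₀.
Need I₂/I₀ = 0.0442, so cos²(θ − 78°) = 0.0442 / 0.5174 = 0.08542.
θ − 78° = arccos(√0.08542) = 73.0°, giving θ ≈ 78 + 73.0 = 151.0°.

θ ≈ 151°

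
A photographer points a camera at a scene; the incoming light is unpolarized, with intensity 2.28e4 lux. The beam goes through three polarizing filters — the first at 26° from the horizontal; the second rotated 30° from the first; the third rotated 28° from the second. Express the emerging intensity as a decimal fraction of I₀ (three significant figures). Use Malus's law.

Unpolarized light through the first polarizer → I₁ = 2.28e4 lux/2 = 1.14e+04 lux, polarized at 26°.
I₂ = I₁ · cos²(30°) = 1.14e+04 · 0.75 = 8550 lux.
I₃ = I₂ · cos²(28°) = 8550 · 0.7796 = 6666 lux.
Transmitted fraction = 0.2923.

I/I₀ ≈ 0.292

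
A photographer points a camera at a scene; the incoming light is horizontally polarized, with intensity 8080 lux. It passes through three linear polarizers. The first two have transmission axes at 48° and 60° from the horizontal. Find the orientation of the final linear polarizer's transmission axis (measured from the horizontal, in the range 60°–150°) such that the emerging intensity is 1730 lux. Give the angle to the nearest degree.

θ ≈ 105°

I₁ = I₀ cos²(48° − 0°) = I₀ cos²(48°) = 0.4477 I₀.
I₂ = I₁ cos²(60° − 48°) = 0.4477 I₀ · cos²(12°) = 0.4284 I₀.
Target fraction: 1730 / 8080 lux = 0.2141 of I₀.
Need I₃/I₀ = 0.2141, so cos²(θ − 60°) = 0.2141 / 0.4284 = 0.4998.
θ − 60° = arccos(√0.4998) = 45.0°, giving θ ≈ 60 + 45.0 = 105.0°.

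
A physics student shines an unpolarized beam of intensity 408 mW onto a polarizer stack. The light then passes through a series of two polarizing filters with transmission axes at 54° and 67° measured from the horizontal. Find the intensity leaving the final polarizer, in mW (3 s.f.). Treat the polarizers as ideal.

I ≈ 194 mW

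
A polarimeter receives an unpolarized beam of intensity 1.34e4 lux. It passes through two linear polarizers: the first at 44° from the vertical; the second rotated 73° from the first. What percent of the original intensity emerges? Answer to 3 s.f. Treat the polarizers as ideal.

Unpolarized light through the first polarizer → I₁ = 1.34e4 lux/2 = 6700 lux, polarized at 44°.
I₂ = I₁ · cos²(73°) = 6700 · 0.08548 = 572.7 lux.
That is 4.274% of the incident intensity.

≈ 4.27%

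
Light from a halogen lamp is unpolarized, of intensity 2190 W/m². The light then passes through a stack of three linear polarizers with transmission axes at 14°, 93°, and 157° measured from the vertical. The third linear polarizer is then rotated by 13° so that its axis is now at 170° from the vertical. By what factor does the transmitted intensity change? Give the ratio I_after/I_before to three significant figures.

I_new/I_old ≈ 0.263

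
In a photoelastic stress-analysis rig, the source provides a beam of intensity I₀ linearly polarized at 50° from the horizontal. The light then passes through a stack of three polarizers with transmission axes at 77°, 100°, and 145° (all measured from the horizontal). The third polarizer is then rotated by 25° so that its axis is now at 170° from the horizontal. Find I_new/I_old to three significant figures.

Before rotation:
By Malus's law, I₁ = I₀ cos²(77° − 50°) = I₀ cos²(27°) = 0.7939 I₀.
I₂ = I₁ cos²(100° − 77°) = 0.7939 I₀ · cos²(23°) = 0.6727 I₀.
I₃ = I₂ cos²(145° − 100°) = 0.6727 I₀ · cos²(45°) = 0.3363 I₀.
After rotation:
I₁ = I₀ cos²(77° − 50°) = I₀ cos²(27°) = 0.7939 I₀.
I₂ = I₁ cos²(100° − 77°) = 0.7939 I₀ · cos²(23°) = 0.6727 I₀.
I₃ = I₂ cos²(170° − 100°) = 0.6727 I₀ · cos²(70°) = 0.07869 I₀.
Ratio = 0.07869 / 0.3363 = 0.234.

I_new/I_old ≈ 0.234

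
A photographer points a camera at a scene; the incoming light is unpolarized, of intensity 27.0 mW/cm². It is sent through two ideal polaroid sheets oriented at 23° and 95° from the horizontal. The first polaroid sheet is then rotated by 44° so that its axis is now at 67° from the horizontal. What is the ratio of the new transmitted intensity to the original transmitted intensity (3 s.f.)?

I_new/I_old ≈ 8.16

Before rotation:
Unpolarized light through the first polarizer → I₁ = ½ I₀, now polarized at 23°.
I₂ = I₁ cos²(95° − 23°) = 0.5 I₀ · cos²(72°) = 0.04775 I₀.
After rotation:
Unpolarized light through the first polarizer → I₁ = ½ I₀, now polarized at 67°.
I₂ = I₁ cos²(95° − 67°) = 0.5 I₀ · cos²(28°) = 0.3898 I₀.
Ratio = 0.3898 / 0.04775 = 8.164.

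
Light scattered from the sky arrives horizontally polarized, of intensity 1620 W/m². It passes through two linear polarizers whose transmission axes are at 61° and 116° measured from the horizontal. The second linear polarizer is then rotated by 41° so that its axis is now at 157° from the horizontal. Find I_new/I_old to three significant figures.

I_new/I_old ≈ 0.0332

Before rotation:
I₁ = I₀ cos²(61° − 0°) = I₀ cos²(61°) = 0.235 I₀.
I₂ = I₁ cos²(116° − 61°) = 0.235 I₀ · cos²(55°) = 0.07733 I₀.
After rotation:
I₁ = I₀ cos²(61° − 0°) = I₀ cos²(61°) = 0.235 I₀.
Angle between axes 1 and 2: 84°. I₂ = 0.235 I₀ · cos²(84°) = 0.002568 I₀.
Ratio = 0.002568 / 0.07733 = 0.03321.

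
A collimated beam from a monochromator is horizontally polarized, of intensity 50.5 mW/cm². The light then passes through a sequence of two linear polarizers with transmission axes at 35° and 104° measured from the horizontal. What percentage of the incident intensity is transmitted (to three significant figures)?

I₁ = 50.5 mW/cm² · cos²(35°) = 33.89 mW/cm².
I₂ = I₁ · cos²(69°) = 33.89 · 0.1284 = 4.352 mW/cm².
That is 8.618% of the incident intensity.

≈ 8.62%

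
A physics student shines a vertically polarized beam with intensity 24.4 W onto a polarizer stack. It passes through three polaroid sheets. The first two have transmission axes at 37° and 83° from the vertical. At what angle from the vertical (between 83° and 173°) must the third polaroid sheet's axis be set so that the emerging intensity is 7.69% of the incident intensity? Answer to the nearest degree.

θ ≈ 143°

By Malus's law, I₁ = I₀ cos²(37° − 0°) = I₀ cos²(37°) = 0.6378 I₀.
I₂ = I₁ cos²(83° − 37°) = 0.6378 I₀ · cos²(46°) = 0.3078 I₀.
Need I₃/I₀ = 0.0769, so cos²(θ − 83°) = 0.0769 / 0.3078 = 0.2499.
θ − 83° = arccos(√0.2499) = 60.0°, giving θ ≈ 83 + 60.0 = 143.0°.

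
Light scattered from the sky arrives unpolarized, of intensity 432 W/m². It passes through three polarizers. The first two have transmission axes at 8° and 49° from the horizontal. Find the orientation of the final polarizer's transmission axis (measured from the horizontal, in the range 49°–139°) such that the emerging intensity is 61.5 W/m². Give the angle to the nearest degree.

θ ≈ 94°

Unpolarized light through the first polarizer → I₁ = ½ I₀, now polarized at 8°.
I₂ = I₁ cos²(49° − 8°) = 0.5 I₀ · cos²(41°) = 0.2848 I₀.
Target fraction: 61.5 / 432 W/m² = 0.1424 of I₀.
Need I₃/I₀ = 0.1424, so cos²(θ − 49°) = 0.1424 / 0.2848 = 0.4999.
θ − 49° = arccos(√0.4999) = 45.0°, giving θ ≈ 49 + 45.0 = 94.0°.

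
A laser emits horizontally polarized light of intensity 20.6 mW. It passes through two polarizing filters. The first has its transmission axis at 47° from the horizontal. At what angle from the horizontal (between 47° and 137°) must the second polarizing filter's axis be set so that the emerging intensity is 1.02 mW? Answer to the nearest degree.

θ ≈ 118°

I₁ = I₀ cos²(47° − 0°) = I₀ cos²(47°) = 0.4651 I₀.
Target fraction: 1.02 / 20.6 mW = 0.04951 of I₀.
Need I₂/I₀ = 0.04951, so cos²(θ − 47°) = 0.04951 / 0.4651 = 0.1065.
θ − 47° = arccos(√0.1065) = 71.0°, giving θ ≈ 47 + 71.0 = 118.0°.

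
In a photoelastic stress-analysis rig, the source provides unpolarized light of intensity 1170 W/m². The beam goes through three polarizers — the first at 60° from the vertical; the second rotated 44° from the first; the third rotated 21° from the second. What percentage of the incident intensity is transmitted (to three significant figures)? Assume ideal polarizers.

Unpolarized light through the first polarizer → I₁ = 1170 W/m²/2 = 585 W/m², polarized at 60°.
I₂ = I₁ · cos²(44°) = 585 · 0.5174 = 302.7 W/m².
I₃ = I₂ · cos²(21°) = 302.7 · 0.8716 = 263.8 W/m².
That is 22.55% of the incident intensity.

≈ 22.5%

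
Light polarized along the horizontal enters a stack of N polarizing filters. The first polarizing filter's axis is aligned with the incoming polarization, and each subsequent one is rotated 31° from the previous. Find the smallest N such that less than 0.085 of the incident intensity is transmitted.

N = 9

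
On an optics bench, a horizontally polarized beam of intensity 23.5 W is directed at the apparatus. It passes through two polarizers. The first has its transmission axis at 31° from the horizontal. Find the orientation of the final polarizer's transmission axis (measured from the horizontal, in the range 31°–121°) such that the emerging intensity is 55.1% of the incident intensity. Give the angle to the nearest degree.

θ ≈ 61°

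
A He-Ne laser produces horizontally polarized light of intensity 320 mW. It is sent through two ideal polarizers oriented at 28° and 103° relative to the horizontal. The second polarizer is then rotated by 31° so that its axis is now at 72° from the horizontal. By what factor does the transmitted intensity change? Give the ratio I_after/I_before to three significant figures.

Before rotation:
I₁ = I₀ cos²(28° − 0°) = I₀ cos²(28°) = 0.7796 I₀.
I₂ = I₁ cos²(103° − 28°) = 0.7796 I₀ · cos²(75°) = 0.05222 I₀.
After rotation:
I₁ = I₀ cos²(28° − 0°) = I₀ cos²(28°) = 0.7796 I₀.
I₂ = I₁ cos²(72° − 28°) = 0.7796 I₀ · cos²(44°) = 0.4034 I₀.
Ratio = 0.4034 / 0.05222 = 7.725.

I_new/I_old ≈ 7.72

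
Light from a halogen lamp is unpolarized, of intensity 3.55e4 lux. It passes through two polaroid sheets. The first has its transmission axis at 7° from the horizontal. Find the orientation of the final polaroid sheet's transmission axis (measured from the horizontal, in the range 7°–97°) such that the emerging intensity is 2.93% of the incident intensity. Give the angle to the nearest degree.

Unpolarized light through the first polarizer → I₁ = ½ I₀, now polarized at 7°.
Need I₂/I₀ = 0.0293, so cos²(θ − 7°) = 0.0293 / 0.5 = 0.0586.
θ − 7° = arccos(√0.0586) = 76.0°, giving θ ≈ 7 + 76.0 = 83.0°.

θ ≈ 83°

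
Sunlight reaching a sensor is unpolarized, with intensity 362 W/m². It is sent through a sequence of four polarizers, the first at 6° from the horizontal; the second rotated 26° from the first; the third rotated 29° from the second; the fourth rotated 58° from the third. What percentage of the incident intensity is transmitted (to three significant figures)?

≈ 8.68%

Unpolarized light through the first polarizer → I₁ = 362 W/m²/2 = 181 W/m², polarized at 6°.
I₂ = I₁ · cos²(26°) = 181 · 0.8078 = 146.2 W/m².
I₃ = I₂ · cos²(29°) = 146.2 · 0.765 = 111.9 W/m².
I₄ = I₃ · cos²(58°) = 111.9 · 0.2808 = 31.41 W/m².
That is 8.677% of the incident intensity.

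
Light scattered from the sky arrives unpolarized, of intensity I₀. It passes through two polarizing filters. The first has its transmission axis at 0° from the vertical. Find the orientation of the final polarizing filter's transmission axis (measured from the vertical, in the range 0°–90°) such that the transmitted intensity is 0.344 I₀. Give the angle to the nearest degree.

θ ≈ 34°

Unpolarized light through the first polarizer → I₁ = ½ I₀, now polarized at 0°.
Need I₂/I₀ = 0.344, so cos²(θ − 0°) = 0.344 / 0.5 = 0.688.
θ − 0° = arccos(√0.688) = 34.0°, giving θ ≈ 0 + 34.0 = 34.0°.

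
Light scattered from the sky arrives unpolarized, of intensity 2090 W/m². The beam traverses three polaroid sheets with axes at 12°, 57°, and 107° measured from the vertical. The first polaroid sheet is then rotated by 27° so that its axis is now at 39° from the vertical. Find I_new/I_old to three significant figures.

Before rotation:
Unpolarized light through the first polarizer → I₁ = ½ I₀, now polarized at 12°.
I₂ = I₁ cos²(57° − 12°) = 0.5 I₀ · cos²(45°) = 0.25 I₀.
I₃ = I₂ cos²(107° − 57°) = 0.25 I₀ · cos²(50°) = 0.1033 I₀.
After rotation:
Unpolarized light through the first polarizer → I₁ = ½ I₀, now polarized at 39°.
I₂ = I₁ cos²(57° − 39°) = 0.5 I₀ · cos²(18°) = 0.4523 I₀.
I₃ = I₂ cos²(107° − 57°) = 0.4523 I₀ · cos²(50°) = 0.1869 I₀.
Ratio = 0.1869 / 0.1033 = 1.809.

I_new/I_old ≈ 1.81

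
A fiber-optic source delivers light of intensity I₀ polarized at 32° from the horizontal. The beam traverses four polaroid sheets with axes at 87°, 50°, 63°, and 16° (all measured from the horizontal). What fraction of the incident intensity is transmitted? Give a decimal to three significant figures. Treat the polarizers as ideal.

By Malus's law, I₁ = I₀ cos²(87° − 32°) = I₀ cos²(55°) = 0.329 I₀.
I₂ = I₁ cos²(50° − 87°) = 0.329 I₀ · cos²(37°) = 0.2098 I₀.
I₃ = I₂ cos²(63° − 50°) = 0.2098 I₀ · cos²(13°) = 0.1992 I₀.
I₄ = I₃ cos²(16° − 63°) = 0.1992 I₀ · cos²(47°) = 0.09266 I₀.
Transmitted fraction = 0.09266.

≈ 0.0927 I₀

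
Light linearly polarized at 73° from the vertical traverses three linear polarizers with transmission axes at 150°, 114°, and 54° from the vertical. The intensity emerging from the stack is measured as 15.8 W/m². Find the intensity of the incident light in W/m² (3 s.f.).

By Malus's law, I₁ = I₀ cos²(150° − 73°) = I₀ cos²(77°) = 0.0506 I₀.
I₂ = I₁ cos²(114° − 150°) = 0.0506 I₀ · cos²(36°) = 0.03312 I₀.
I₃ = I₂ cos²(54° − 114°) = 0.03312 I₀ · cos²(60°) = 0.00828 I₀.
So 15.8 W/m² = 0.00828 I₀, giving I₀ = 15.8/0.00828 = 1908 W/m².

I₀ ≈ 1910 W/m²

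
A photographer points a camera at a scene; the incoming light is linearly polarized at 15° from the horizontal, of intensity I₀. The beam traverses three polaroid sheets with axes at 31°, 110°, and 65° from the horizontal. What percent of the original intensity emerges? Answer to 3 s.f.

I₁ = I₀ cos²(31° − 15°) = I₀ cos²(16°) = 0.924 I₀.
I₂ = I₁ cos²(110° − 31°) = 0.924 I₀ · cos²(79°) = 0.03364 I₀.
I₃ = I₂ cos²(65° − 110°) = 0.03364 I₀ · cos²(45°) = 0.01682 I₀.
That is 1.682% of the incident intensity.

≈ 1.68%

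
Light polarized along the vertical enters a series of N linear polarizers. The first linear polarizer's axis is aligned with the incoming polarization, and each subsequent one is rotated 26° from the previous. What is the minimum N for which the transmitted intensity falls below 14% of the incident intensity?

N = 11

First polarizer is aligned with the polarization: full transmission.
Each further stage multiplies by cos²(26°) = 0.8078.
After N polarizers: T = 0.8078^(N−1). Require T < 0.14 ⇒ N−1 > ln(0.14)/ln(0.8078) = 9.21, so N−1 ≥ 10 and N = 11.
Check: N=11 gives T = 0.1184 < 0.14; N=10 gives T = 0.1465.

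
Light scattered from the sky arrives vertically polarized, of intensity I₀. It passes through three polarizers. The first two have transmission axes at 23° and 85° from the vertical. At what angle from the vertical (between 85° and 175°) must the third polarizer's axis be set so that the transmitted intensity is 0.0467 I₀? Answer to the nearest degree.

I₁ = I₀ cos²(23° − 0°) = I₀ cos²(23°) = 0.8473 I₀.
I₂ = I₁ cos²(85° − 23°) = 0.8473 I₀ · cos²(62°) = 0.1868 I₀.
Need I₃/I₀ = 0.0467, so cos²(θ − 85°) = 0.0467 / 0.1868 = 0.2501.
θ − 85° = arccos(√0.2501) = 60.0°, giving θ ≈ 85 + 60.0 = 145.0°.

θ ≈ 145°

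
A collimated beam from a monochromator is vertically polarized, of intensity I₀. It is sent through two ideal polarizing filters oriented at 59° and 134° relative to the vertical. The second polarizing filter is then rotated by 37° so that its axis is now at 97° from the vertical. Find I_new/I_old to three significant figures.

Before rotation:
By Malus's law, I₁ = I₀ cos²(59° − 0°) = I₀ cos²(59°) = 0.2653 I₀.
I₂ = I₁ cos²(134° − 59°) = 0.2653 I₀ · cos²(75°) = 0.01777 I₀.
After rotation:
I₁ = I₀ cos²(59° − 0°) = I₀ cos²(59°) = 0.2653 I₀.
I₂ = I₁ cos²(97° − 59°) = 0.2653 I₀ · cos²(38°) = 0.1647 I₀.
Ratio = 0.1647 / 0.01777 = 9.27.

I_new/I_old ≈ 9.27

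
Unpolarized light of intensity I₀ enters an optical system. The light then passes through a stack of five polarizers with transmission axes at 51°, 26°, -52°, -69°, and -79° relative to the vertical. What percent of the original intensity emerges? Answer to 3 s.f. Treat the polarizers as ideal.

≈ 1.57%

Unpolarized light through the first polarizer → I₁ = ½ I₀, now polarized at 51°.
I₂ = I₁ cos²(26° − 51°) = 0.5 I₀ · cos²(25°) = 0.4107 I₀.
I₃ = I₂ cos²(-52° − 26°) = 0.4107 I₀ · cos²(78°) = 0.01775 I₀.
I₄ = I₃ cos²(-69° + 52°) = 0.01775 I₀ · cos²(17°) = 0.01624 I₀.
I₅ = I₄ cos²(-79° + 69°) = 0.01624 I₀ · cos²(10°) = 0.01575 I₀.
That is 1.575% of the incident intensity.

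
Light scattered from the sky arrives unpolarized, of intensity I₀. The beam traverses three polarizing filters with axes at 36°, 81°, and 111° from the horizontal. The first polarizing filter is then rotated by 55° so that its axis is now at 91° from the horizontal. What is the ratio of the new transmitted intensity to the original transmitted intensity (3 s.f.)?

I_new/I_old ≈ 1.94

Before rotation:
Unpolarized light through the first polarizer → I₁ = ½ I₀, now polarized at 36°.
I₂ = I₁ cos²(81° − 36°) = 0.5 I₀ · cos²(45°) = 0.25 I₀.
I₃ = I₂ cos²(111° − 81°) = 0.25 I₀ · cos²(30°) = 0.1875 I₀.
After rotation:
Unpolarized light through the first polarizer → I₁ = ½ I₀, now polarized at 91°.
I₂ = I₁ cos²(81° − 91°) = 0.5 I₀ · cos²(10°) = 0.4849 I₀.
I₃ = I₂ cos²(111° − 81°) = 0.4849 I₀ · cos²(30°) = 0.3637 I₀.
Ratio = 0.3637 / 0.1875 = 1.94.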